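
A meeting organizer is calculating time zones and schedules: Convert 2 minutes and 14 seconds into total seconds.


Minutes: 2
Seconds: 14
Convert minutes to seconds: 2 x 60 = 120
Add remaining seconds: 120 + 14 = 134

134


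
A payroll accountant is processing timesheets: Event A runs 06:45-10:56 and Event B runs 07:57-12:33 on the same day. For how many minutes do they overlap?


Interval A: [405, 656] minutes from midnight
Interval B: [477, 753] minutes from midnight
Overlap start = max(405, 477) = 477
Overlap end = min(656, 753) = 656
Overlap = 656 - 477 = 179 minutes

179


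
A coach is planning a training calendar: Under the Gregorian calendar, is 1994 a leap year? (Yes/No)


Year: 1994
Divisible by 4? 1994 / 4 = 498.5 -> No
Not divisible by 4, so NOT a leap year

No


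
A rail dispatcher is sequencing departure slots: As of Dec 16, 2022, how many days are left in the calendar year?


Start: December 16, 2022
End: December 31, 2022
Days left in December: 15
Total: 15 days

15


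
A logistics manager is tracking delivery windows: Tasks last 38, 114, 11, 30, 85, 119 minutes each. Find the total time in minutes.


Durations: 38, 114, 11, 30, 85, 119
Running sum: 38
+ 114 = 152
+ 11 = 163
+ 30 = 193
+ 85 = 278
+ 119 = 397
Total duration: 397 minutes
That is 6 hours and 37 minutes

397


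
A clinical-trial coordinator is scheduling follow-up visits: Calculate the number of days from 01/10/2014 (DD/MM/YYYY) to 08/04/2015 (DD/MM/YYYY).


Start date: 2014-10-01
End date: 2015-04-08
Oct 2014: +31 days
Nov 2014: +30 days
Dec 2014: +31 days
... (4 more months)
Total: 189 days

189


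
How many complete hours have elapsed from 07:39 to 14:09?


Start: 07:39
End: 14:09
Hour difference: 14 - 7 = 7 hours
Minute difference: 9 - 39 = -30 minutes
Total minutes: 390
Complete hours: 390 / 60 = 6 (remainder 30)

6


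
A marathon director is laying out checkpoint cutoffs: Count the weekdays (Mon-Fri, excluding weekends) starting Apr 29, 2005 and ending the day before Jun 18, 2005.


Start: 2005-04-29 (Friday)
End (exclusive): 2005-06-18 (Saturday)
Total calendar days: 50
Full weeks: 50 // 7 = 7 -> 35 weekdays
Remaining 1 days starting on Friday:
  Fri(w) -> 1 weekdays
Total business days: 35 + 1 = 36

36


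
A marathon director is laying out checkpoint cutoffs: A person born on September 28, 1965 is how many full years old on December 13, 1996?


Birth: 1965-09-28
Reference: 1996-12-13
Year difference: 1996 - 1965 = 31
Has birthday (09-28) occurred by 12-13? Yes
Age in full years: 31

31


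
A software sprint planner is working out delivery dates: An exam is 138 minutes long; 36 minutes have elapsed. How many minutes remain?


Total budget: 138 minutes
Time used: 36 minutes
Remaining: 138 - 36 = 102 minutes
Percent used: 26.1%
Percent remaining: 73.9%

102


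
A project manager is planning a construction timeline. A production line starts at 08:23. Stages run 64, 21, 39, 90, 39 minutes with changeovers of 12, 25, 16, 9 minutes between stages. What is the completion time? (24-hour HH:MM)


Start: 08:23 = 503 min from midnight
  after task 1 (64 min): 09:27
  after break (12 min): 09:39
  after task 2 (21 min): 10:00
  after break (25 min): 10:25
  after task 3 (39 min): 11:04
  after break (16 min): 11:20
  after task 4 (90 min): 12:50
  after break (9 min): 12:59
  after task 5 (39 min): 13:38
Total elapsed: 315 minutes
End time: 13:38

13:38


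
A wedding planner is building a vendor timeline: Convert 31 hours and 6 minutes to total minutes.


Hours: 31
Extra minutes: 6
Minutes per hour: 60
Hours to minutes: 31 x 60 = 1860
Total: 1860 + 6 = 1866

1866


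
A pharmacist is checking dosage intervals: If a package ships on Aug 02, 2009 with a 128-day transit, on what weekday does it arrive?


Start: 2009-08-02 (Sunday)
Step 1 - find target date: add 128 days
  2009-08-02 + 128 days = 2009-12-08
Step 2 - day of week:
  128 mod 7 = 2
  Sunday + 2 days -> Tuesday
Result: Tuesday (2009-12-08)

Tuesday


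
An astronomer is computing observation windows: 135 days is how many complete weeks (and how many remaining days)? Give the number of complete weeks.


Total days: 135
Days per week: 7
Division: 135 / 7 = 19 remainder 2
Complete weeks: 19
Remaining days: 2

19


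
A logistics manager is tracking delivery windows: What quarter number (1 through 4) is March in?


Month: March (month 3)
Q1: January-March (months 1-3)
Q2: April-June (months 4-6)
Q3: July-September (months 7-9)
Q4: October-December (months 10-12)
Month 3 falls in Q1

1


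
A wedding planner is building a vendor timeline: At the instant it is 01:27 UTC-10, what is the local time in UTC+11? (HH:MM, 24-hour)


Local time: 01:27 at UTC-10 (offset -10h)
Target zone: UTC+11 (offset 11h)
Difference: 11 - (-10) = 21 hours
Calculation: 1 + (21) = 22
Result: 22:27

22:27


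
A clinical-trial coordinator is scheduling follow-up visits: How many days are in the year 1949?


Year: 1949
Check leap year rules:
Divisible by 4? No
1949 is not a leap year
Days: 365

365


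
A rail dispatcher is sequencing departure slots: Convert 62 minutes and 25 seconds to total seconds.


Minutes: 62
Extra seconds: 25
Seconds per minute: 60
Minutes to seconds: 62 x 60 = 3720
Total: 3720 + 25 = 3745

3745


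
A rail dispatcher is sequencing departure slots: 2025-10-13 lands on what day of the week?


Date: 2025-10-13
January 1, 2025 is a Wednesday
Day of year: 286
Offset from Jan 1: 285 days
285 mod 7 = 5
Result: Monday

Monday


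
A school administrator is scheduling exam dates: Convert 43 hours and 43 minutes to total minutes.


Hours: 43
Minutes: 43
Convert hours to minutes: 43 x 60 = 2580
Add remaining minutes: 2580 + 43 = 2623

2623


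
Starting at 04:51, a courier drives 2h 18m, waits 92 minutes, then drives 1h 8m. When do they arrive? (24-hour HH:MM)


Depart: 04:51
Leg 1: +138 min -> 07:09
Layover: +92 min -> 08:41
Leg 2: +68 min -> 09:49
Total travel: 298 minutes = 4h 58m
Arrival: 09:49

09:49


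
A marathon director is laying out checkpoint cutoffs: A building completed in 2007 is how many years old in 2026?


Birth year: 2007
Current year: 2026
Age = current year - birth year
Age = 2026 - 2007 = 19

19


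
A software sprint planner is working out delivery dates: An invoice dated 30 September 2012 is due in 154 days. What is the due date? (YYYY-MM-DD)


Start: 2012-09-30
Adding 154 days
Days remaining in September: 0
After September: 154 days still to add
October 2012: 31 days, 123 remaining
November 2012: 30 days, 93 remaining
December 2012: 31 days, 62 remaining
January 2013: 31 days, 31 remaining
Result: 2013-03-03

2013-03-03


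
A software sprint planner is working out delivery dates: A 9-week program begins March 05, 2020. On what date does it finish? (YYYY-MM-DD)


Start: 2020-03-05
Weeks to add: 9
Convert to days: 9 x 7 = 63 days
Add 63 days to 2020-03-05
Result: 2020-05-07

2020-05-07


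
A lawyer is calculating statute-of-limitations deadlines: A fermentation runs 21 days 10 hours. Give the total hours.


Days: 21
Extra hours: 10
Hours per day: 24
Days to hours: 21 x 24 = 504
Total: 504 + 10 = 514

514


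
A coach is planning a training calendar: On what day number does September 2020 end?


Month: September
Year: 2020
September is a 30-day month
Total: 30 days

30


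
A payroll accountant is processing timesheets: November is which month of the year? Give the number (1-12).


Calendar month order:
10. October
11. November <--
12. December
November is month number 11

11


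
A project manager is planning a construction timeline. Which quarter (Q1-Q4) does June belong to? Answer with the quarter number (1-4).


Month: June (month 6)
Q1: January-March (months 1-3)
Q2: April-June (months 4-6)
Q3: July-September (months 7-9)
Q4: October-December (months 10-12)
Month 6 falls in Q2

2


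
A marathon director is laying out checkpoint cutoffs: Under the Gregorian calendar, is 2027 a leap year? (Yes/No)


Year: 2027
Divisible by 4? 2027 / 4 = 506.75 -> No
Not divisible by 4, so NOT a leap year

No


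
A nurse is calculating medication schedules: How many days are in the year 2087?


Year: 2087
Check leap year rules:
Divisible by 4? No
2087 is not a leap year
Days: 365

365


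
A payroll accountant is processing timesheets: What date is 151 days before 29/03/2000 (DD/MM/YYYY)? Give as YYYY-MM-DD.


Start: 2000-03-29
Subtracting 151 days
Days already passed in March: 29
After going back through March: 122 more days to subtract
February 2000: 29 days, 93 remaining
January 2000: 31 days, 62 remaining
December 1999: 31 days, 31 remaining
November 1999: 30 days, 1 remaining
Result: 1999-10-30

1999-10-30


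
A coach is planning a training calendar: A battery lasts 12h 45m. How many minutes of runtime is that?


Hours: 12
Extra minutes: 45
Minutes per hour: 60
Hours to minutes: 12 x 60 = 720
Total: 720 + 45 = 765

765


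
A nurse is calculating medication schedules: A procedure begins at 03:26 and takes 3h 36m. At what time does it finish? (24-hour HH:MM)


Start time: 03:26
Adding: 3 hours 36 minutes
Minutes: 26 + 36 = 62
Minute overflow: 62 >= 60, so carry 1 hour, minutes = 2
Hours: 3 + 3 + 1 = 7
Result: 07:02

07:02


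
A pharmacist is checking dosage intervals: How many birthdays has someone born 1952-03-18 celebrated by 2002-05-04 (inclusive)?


Birth: 1952-03-18
Reference: 2002-05-04
Year difference: 2002 - 1952 = 50
Has birthday (03-18) occurred by 05-04? Yes
Age in full years: 50

50


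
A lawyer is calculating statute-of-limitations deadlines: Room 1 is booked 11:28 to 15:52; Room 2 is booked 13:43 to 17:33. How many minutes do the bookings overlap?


Interval A: [688, 952] minutes from midnight
Interval B: [823, 1053] minutes from midnight
Overlap start = max(688, 823) = 823
Overlap end = min(952, 1053) = 952
Overlap = 952 - 823 = 129 minutes

129


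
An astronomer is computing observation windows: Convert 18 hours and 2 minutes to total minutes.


Hours: 18
Minutes: 2
Convert hours to minutes: 18 x 60 = 1080
Add remaining minutes: 1080 + 2 = 1082

1082


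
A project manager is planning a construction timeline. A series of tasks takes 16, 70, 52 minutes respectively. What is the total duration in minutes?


Durations: 16, 70, 52
Running sum: 16
+ 70 = 86
+ 52 = 138
Total duration: 138 minutes
That is 2 hours and 18 minutes

138


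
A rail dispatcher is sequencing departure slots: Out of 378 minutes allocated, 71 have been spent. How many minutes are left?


Total budget: 378 minutes
Time used: 71 minutes
Remaining: 378 - 71 = 307 minutes
Percent used: 18.8%
Percent remaining: 81.2%

307


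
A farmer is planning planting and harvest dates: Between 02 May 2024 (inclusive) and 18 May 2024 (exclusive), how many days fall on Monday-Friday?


Start: 2024-05-02 (Thursday)
End (exclusive): 2024-05-18 (Saturday)
Total calendar days: 16
Full weeks: 16 // 7 = 2 -> 10 weekdays
Remaining 2 days starting on Thursday:
  Thu(w), Fri(w) -> 2 weekdays
Total business days: 10 + 2 = 12

12


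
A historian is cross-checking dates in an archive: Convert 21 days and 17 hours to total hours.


Days: 21
Extra hours: 17
Hours per day: 24
Days to hours: 21 x 24 = 504
Total: 504 + 17 = 521

521


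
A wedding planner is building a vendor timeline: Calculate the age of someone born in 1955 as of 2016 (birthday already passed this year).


Birth year: 1955
Current year: 2016
Age = current year - birth year
Age = 2016 - 1955 = 61

61


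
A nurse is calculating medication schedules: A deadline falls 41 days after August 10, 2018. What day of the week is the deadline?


Start: 2018-08-10 (Friday)
Step 1 - find target date: add 41 days
  2018-08-10 + 41 days = 2018-09-20
Step 2 - day of week:
  41 mod 7 = 6
  Friday + 6 days -> Thursday
Result: Thursday (2018-09-20)

Thursday


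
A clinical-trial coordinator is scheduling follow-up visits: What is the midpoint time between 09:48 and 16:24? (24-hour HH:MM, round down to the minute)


Start time: 09:48 = 588 minutes from midnight
End time: 16:24 = 984 minutes from midnight
Sum: 588 + 984 = 1572
Midpoint: 1572 / 2 = 786 minutes
Convert: 786 / 60 = 13 hours, 6 minutes
Result: 13:06

13:06


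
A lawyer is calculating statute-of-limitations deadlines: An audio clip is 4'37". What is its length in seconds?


Minutes: 4
Seconds: 37
Convert minutes to seconds: 4 x 60 = 240
Add remaining seconds: 240 + 37 = 277

277


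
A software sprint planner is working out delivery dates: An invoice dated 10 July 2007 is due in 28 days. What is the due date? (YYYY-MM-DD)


Start: 2007-07-10
Adding 28 days
Days remaining in July: 21
After July: 7 days still to add
August 2007 has 31 days, need 7
Result: 2007-08-07

2007-08-07


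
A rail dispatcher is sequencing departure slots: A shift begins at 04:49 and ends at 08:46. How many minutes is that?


Start time: 04:49 = 289 minutes from midnight
End time: 08:46 = 526 minutes from midnight
Difference: 526 - 289 = 237 minutes
That is 3 hours and 57 minutes

237


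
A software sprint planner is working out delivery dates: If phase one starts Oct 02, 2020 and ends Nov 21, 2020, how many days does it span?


Start date: 2020-10-02
End date: 2020-11-21
Oct 2020: +30 days
Nov 2020: +20 days
Total: 50 days

50


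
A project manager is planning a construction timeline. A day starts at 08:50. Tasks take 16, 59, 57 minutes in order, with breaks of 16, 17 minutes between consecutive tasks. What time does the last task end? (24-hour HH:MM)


Start: 08:50 = 530 min from midnight
  after task 1 (16 min): 09:06
  after break (16 min): 09:22
  after task 2 (59 min): 10:21
  after break (17 min): 10:38
  after task 3 (57 min): 11:35
Total elapsed: 165 minutes
End time: 11:35

11:35


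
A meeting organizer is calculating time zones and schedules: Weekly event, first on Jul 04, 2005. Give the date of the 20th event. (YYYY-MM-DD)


First occurrence: 2005-07-04 (occurrence 1)
Each occurrence is 7 days after the previous.
Occurrence 20 is 19 weeks after the first.
19 weeks = 133 days
2005-07-04 + 133 days = 2005-11-14

2005-11-14


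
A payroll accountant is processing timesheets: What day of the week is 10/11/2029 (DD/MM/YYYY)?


Date: 2029-11-10
January 1, 2029 is a Monday
Day of year: 314
Offset from Jan 1: 313 days
313 mod 7 = 5
Result: Saturday

Saturday


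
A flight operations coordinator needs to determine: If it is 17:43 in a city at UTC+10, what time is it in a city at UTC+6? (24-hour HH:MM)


Local time: 17:43 at UTC+10 (offset 10h)
Target zone: UTC+6 (offset 6h)
Difference: 6 - (10) = -4 hours
Calculation: 17 + (-4) = 13
Result: 13:43

13:43


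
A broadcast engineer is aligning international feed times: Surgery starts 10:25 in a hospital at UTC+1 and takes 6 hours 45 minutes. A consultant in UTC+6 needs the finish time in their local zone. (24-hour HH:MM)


Start: 10:25 in UTC+1
Step 1 - add duration:
  minutes: 25 + 45 = 70 (carry 1h)
  hours: 10 + 6 + 1 = 17
  end in UTC+1: 17:10
Step 2 - convert UTC+1 -> UTC+6:
  offset difference: 6 - (1) = 5 hours
  17 + (5) = 22 -> mod 24 = 22
Result: 22:10 in UTC+6

22:10


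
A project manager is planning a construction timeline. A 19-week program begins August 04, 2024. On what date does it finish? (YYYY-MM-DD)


Start: 2024-08-04
Weeks to add: 19
Convert to days: 19 x 7 = 133 days
Add 133 days to 2024-08-04
Result: 2024-12-15

2024-12-15


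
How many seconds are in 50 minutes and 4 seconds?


Minutes: 50
Extra seconds: 4
Seconds per minute: 60
Minutes to seconds: 50 x 60 = 3000
Total: 3000 + 4 = 3004

3004


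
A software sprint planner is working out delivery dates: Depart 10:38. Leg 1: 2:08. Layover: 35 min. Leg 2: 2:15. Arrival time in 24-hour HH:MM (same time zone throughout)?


Depart: 10:38
Leg 1: +128 min -> 12:46
Layover: +35 min -> 13:21
Leg 2: +135 min -> 15:36
Total travel: 298 minutes = 4h 58m
Arrival: 15:36

15:36


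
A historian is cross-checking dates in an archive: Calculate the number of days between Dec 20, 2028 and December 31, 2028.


Start: December 20, 2028
End: December 31, 2028
Days left in December: 11
Total: 11 days

11


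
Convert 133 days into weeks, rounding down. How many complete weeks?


Total days: 133
Days per week: 7
Division: 133 / 7 = 19 remainder 0
Complete weeks: 19
Remaining days: 0

19


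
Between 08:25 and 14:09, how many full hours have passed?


Start: 08:25
End: 14:09
Hour difference: 14 - 8 = 6 hours
Minute difference: 9 - 25 = -16 minutes
Total minutes: 344
Complete hours: 344 / 60 = 5 (remainder 44)

5


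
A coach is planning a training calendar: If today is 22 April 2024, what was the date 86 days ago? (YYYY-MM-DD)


Start: 2024-04-22
Subtracting 86 days
Days already passed in April: 22
After going back through April: 64 more days to subtract
March 2024: 31 days, 33 remaining
February 2024: 29 days, 4 remaining
January 2024 has 31 days, need 4
Result: 2024-01-27

2024-01-27


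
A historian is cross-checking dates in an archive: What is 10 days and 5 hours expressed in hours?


Days: 10
Extra hours: 5
Hours per day: 24
Days to hours: 10 x 24 = 240
Total: 240 + 5 = 245

245


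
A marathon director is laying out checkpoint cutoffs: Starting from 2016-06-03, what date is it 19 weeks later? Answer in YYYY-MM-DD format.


Start: 2016-06-03
Weeks to add: 19
Convert to days: 19 x 7 = 133 days
Add 133 days to 2016-06-03
Result: 2016-10-14

2016-10-14


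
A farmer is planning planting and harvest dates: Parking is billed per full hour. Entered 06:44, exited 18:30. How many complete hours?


Start: 06:44
End: 18:30
Hour difference: 18 - 6 = 12 hours
Minute difference: 30 - 44 = -14 minutes
Total minutes: 706
Complete hours: 706 / 60 = 11 (remainder 46)

11


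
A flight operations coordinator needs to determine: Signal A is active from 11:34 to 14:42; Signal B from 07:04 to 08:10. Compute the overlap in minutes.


Interval A: [694, 882] minutes from midnight
Interval B: [424, 490] minutes from midnight
Overlap start = max(694, 424) = 694
Overlap end = min(882, 490) = 490
End <= start, so the intervals do not overlap: 0 minutes

0


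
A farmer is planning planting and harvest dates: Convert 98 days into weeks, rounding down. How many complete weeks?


Total days: 98
Days per week: 7
Division: 98 / 7 = 14 remainder 0
Complete weeks: 14
Remaining days: 0

14


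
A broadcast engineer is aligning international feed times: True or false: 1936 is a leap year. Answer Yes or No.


Year: 1936
Divisible by 4? 1936 / 4 = 484.0 -> Yes
Divisible by 100? 1936 / 100 = 19.36 -> No
Divisible by 4 but not 100, so it IS a leap year

Yes


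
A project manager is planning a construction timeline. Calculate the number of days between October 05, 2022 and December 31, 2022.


Start: October 05, 2022
End: December 31, 2022
Days left in October: 26
November: 30
December: 31
Sum of remaining months: 61
Total: 26 + 61 = 87

87


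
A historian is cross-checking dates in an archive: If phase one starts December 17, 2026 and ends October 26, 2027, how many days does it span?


Start date: 2026-12-17
End date: 2027-10-26
Dec 2026: +15 days
Jan 2027: +31 days
Feb 2027: +28 days
... (8 more months)
Total: 313 days

313


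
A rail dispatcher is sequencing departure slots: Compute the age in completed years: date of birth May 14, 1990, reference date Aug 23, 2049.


Birth: 1990-05-14
Reference: 2049-08-23
Year difference: 2049 - 1990 = 59
Has birthday (05-14) occurred by 08-23? Yes
Age in full years: 59

59


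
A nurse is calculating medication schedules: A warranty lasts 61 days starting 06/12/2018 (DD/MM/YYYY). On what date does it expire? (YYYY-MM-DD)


Start: 2018-12-06
Adding 61 days
Days remaining in December: 25
After December: 36 days still to add
January 2019: 31 days, 5 remaining
February 2019 has 28 days, need 5
Result: 2019-02-05

2019-02-05


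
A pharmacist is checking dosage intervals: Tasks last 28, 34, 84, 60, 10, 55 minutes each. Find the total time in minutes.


Durations: 28, 34, 84, 60, 10, 55
Running sum: 28
+ 34 = 62
+ 84 = 146
+ 60 = 206
+ 10 = 216
+ 55 = 271
Total duration: 271 minutes
That is 4 hours and 31 minutes

271


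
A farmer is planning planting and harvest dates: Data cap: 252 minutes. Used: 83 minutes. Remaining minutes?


Total budget: 252 minutes
Time used: 83 minutes
Remaining: 252 - 83 = 169 minutes
Percent used: 32.9%
Percent remaining: 67.1%

169


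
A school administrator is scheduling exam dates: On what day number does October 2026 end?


Month: October
Year: 2026
October is a 31-day month
Total: 31 days

31


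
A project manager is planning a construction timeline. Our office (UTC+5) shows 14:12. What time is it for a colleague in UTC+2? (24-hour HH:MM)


Local time: 14:12 at UTC+5 (offset 5h)
Target zone: UTC+2 (offset 2h)
Difference: 2 - (5) = -3 hours
Calculation: 14 + (-3) = 11
Result: 11:12

11:12


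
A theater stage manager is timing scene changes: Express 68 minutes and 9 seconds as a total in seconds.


Minutes: 68
Seconds: 9
Convert minutes to seconds: 68 x 60 = 4080
Add remaining seconds: 4080 + 9 = 4089

4089


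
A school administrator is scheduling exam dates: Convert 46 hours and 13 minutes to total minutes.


Hours: 46
Minutes: 13
Convert hours to minutes: 46 x 60 = 2760
Add remaining minutes: 2760 + 13 = 2773

2773


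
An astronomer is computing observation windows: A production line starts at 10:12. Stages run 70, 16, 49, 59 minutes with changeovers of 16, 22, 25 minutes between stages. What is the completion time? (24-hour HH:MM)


Start: 10:12 = 612 min from midnight
  after task 1 (70 min): 11:22
  after break (16 min): 11:38
  after task 2 (16 min): 11:54
  after break (22 min): 12:16
  after task 3 (49 min): 13:05
  after break (25 min): 13:30
  after task 4 (59 min): 14:29
Total elapsed: 257 minutes
End time: 14:29

14:29


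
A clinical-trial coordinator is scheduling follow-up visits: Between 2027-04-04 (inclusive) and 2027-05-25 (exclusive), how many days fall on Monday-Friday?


Start: 2027-04-04 (Sunday)
End (exclusive): 2027-05-25 (Tuesday)
Total calendar days: 51
Full weeks: 51 // 7 = 7 -> 35 weekdays
Remaining 2 days starting on Sunday:
  Sun(-), Mon(w) -> 1 weekdays
Total business days: 35 + 1 = 36

36


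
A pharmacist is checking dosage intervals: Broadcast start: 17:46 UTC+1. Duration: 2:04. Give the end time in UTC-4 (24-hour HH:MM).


Start: 17:46 in UTC+1
Step 1 - add duration:
  minutes: 46 + 4 = 50
  hours: 17 + 2 + 0 = 19
  end in UTC+1: 19:50
Step 2 - convert UTC+1 -> UTC-4:
  offset difference: -4 - (1) = -5 hours
  19 + (-5) = 14 -> mod 24 = 14
Result: 14:50 in UTC-4

14:50


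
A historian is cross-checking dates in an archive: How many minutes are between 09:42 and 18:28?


Start time: 09:42 = 582 minutes from midnight
End time: 18:28 = 1108 minutes from midnight
Difference: 1108 - 582 = 526 minutes
That is 8 hours and 46 minutes

526


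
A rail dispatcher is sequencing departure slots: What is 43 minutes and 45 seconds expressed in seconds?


Minutes: 43
Extra seconds: 45
Seconds per minute: 60
Minutes to seconds: 43 x 60 = 2580
Total: 2580 + 45 = 2625

2625


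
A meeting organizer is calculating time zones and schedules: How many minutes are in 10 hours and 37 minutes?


Hours: 10
Extra minutes: 37
Minutes per hour: 60
Hours to minutes: 10 x 60 = 600
Total: 600 + 37 = 637

637


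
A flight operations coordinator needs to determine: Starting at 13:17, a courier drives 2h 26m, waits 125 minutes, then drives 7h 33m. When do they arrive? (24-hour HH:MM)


Depart: 13:17
Leg 1: +146 min -> 15:43
Layover: +125 min -> 17:48
Leg 2: +453 min -> 01:21
Total travel: 724 minutes = 12h 4m
Arrival: 01:21

01:21


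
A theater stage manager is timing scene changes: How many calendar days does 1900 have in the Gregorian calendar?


Year: 1900
Check leap year rules:
Divisible by 4? Yes
Divisible by 100? Yes
Divisible by 400? No
1900 is not a leap year
Days: 365

365


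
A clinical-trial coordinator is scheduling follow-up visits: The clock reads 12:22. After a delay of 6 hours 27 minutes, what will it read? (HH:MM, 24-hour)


Start time: 12:22
Adding: 6 hours 27 minutes
Minutes: 22 + 27 = 49
Hours: 12 + 6 + 0 = 18
Result: 18:49

18:49


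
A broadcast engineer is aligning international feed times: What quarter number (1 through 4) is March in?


Month: March (month 3)
Q1: January-March (months 1-3)
Q2: April-June (months 4-6)
Q3: July-September (months 7-9)
Q4: October-December (months 10-12)
Month 3 falls in Q1

1


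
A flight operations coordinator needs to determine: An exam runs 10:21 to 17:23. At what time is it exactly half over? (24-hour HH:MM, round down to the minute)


Start time: 10:21 = 621 minutes from midnight
End time: 17:23 = 1043 minutes from midnight
Sum: 621 + 1043 = 1664
Midpoint: 1664 / 2 = 832 minutes
Convert: 832 / 60 = 13 hours, 52 minutes
Result: 13:52

13:52


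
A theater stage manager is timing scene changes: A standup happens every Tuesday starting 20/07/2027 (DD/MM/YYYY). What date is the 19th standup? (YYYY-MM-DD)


First occurrence: 2027-07-20 (occurrence 1)
Each occurrence is 7 days after the previous.
Occurrence 19 is 18 weeks after the first.
18 weeks = 126 days
2027-07-20 + 126 days = 2027-11-23

2027-11-23


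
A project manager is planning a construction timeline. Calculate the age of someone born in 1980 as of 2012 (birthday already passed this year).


Birth year: 1980
Current year: 2012
Age = current year - birth year
Age = 2012 - 1980 = 32

32


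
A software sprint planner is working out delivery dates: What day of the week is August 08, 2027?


Date: 2027-08-08
January 1, 2027 is a Friday
Day of year: 220
Offset from Jan 1: 219 days
219 mod 7 = 2
Result: Sunday

Sunday


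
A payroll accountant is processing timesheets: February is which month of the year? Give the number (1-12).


Calendar month order:
1. January
2. February <--
3. March
February is month number 2

2


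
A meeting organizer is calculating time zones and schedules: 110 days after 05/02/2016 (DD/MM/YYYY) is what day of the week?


Start: 2016-02-05 (Friday)
Step 1 - find target date: add 110 days
  2016-02-05 + 110 days = 2016-05-25
Step 2 - day of week:
  110 mod 7 = 5
  Friday + 5 days -> Wednesday
Result: Wednesday (2016-05-25)

Wednesday


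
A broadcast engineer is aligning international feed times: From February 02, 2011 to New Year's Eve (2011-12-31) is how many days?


Start: February 02, 2011
End: December 31, 2011
Days left in February: 26
March: 31
April: 30
May: 31
June: 30
... plus remaining months
Sum of remaining months: 306
Total: 26 + 306 = 332

332


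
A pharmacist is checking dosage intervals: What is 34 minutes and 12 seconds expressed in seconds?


Minutes: 34
Extra seconds: 12
Seconds per minute: 60
Minutes to seconds: 34 x 60 = 2040
Total: 2040 + 12 = 2052

2052


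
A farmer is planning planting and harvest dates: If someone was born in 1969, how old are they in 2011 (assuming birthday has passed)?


Birth year: 1969
Current year: 2011
Age = current year - birth year
Age = 2011 - 1969 = 42

42


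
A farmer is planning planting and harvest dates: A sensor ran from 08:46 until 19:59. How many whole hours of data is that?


Start: 08:46
End: 19:59
Hour difference: 19 - 8 = 11 hours
Minute difference: 59 - 46 = 13 minutes
Total minutes: 673
Complete hours: 673 / 60 = 11 (remainder 13)

11


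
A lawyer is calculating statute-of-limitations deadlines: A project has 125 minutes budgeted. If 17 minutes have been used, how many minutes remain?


Total budget: 125 minutes
Time used: 17 minutes
Remaining: 125 - 17 = 108 minutes
Percent used: 13.6%
Percent remaining: 86.4%

108


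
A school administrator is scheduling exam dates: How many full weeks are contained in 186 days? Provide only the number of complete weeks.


Total days: 186
Days per week: 7
Division: 186 / 7 = 26 remainder 4
Complete weeks: 26
Remaining days: 4

26


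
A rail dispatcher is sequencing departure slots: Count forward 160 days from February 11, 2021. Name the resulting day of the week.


Start: 2021-02-11 (Thursday)
Step 1 - find target date: add 160 days
  2021-02-11 + 160 days = 2021-07-21
Step 2 - day of week:
  160 mod 7 = 6
  Thursday + 6 days -> Wednesday
Result: Wednesday (2021-07-21)

Wednesday


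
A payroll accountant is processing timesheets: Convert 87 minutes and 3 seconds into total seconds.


Minutes: 87
Seconds: 3
Convert minutes to seconds: 87 x 60 = 5220
Add remaining seconds: 5220 + 3 = 5223

5223


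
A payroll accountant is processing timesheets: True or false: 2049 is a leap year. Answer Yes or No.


Year: 2049
Divisible by 4? 2049 / 4 = 512.25 -> No
Not divisible by 4, so NOT a leap year

No


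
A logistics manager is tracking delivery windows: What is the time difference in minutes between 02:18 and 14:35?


Start time: 02:18 = 138 minutes from midnight
End time: 14:35 = 875 minutes from midnight
Difference: 875 - 138 = 737 minutes
That is 12 hours and 17 minutes

737


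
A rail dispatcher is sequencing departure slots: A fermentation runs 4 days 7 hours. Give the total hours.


Days: 4
Extra hours: 7
Hours per day: 24
Days to hours: 4 x 24 = 96
Total: 96 + 7 = 103

103


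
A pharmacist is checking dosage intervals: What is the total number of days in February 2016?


Month: February
Year: 2016
2016 is a leap year
February has 29 days
Total: 29 days

29


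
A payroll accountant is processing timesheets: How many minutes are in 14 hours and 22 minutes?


Hours: 14
Extra minutes: 22
Minutes per hour: 60
Hours to minutes: 14 x 60 = 840
Total: 840 + 22 = 862

862


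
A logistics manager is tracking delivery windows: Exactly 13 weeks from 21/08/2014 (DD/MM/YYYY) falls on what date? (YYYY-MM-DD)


Start: 2014-08-21
Weeks to add: 13
Convert to days: 13 x 7 = 91 days
Add 91 days to 2014-08-21
Result: 2014-11-20

2014-11-20


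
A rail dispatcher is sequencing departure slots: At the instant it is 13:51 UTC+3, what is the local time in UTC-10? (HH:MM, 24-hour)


Local time: 13:51 at UTC+3 (offset 3h)
Target zone: UTC-10 (offset -10h)
Difference: -10 - (3) = -13 hours
Calculation: 13 + (-13) = 0
Result: 00:51

00:51


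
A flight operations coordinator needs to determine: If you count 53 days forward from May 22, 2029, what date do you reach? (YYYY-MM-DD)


Start: 2029-05-22
Adding 53 days
Days remaining in May: 9
After May: 44 days still to add
June 2029: 30 days, 14 remaining
July 2029 has 31 days, need 14
Result: 2029-07-14

2029-07-14


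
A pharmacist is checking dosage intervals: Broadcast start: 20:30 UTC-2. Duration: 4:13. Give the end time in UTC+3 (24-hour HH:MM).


Start: 20:30 in UTC-2
Step 1 - add duration:
  minutes: 30 + 13 = 43
  hours: 20 + 4 + 0 = 24
  end in UTC-2: 00:43
Step 2 - convert UTC-2 -> UTC+3:
  offset difference: 3 - (-2) = 5 hours
  0 + (5) = 5 -> mod 24 = 5
Result: 05:43 in UTC+3

05:43


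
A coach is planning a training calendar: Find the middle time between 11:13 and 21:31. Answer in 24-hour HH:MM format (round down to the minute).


Start time: 11:13 = 673 minutes from midnight
End time: 21:31 = 1291 minutes from midnight
Sum: 673 + 1291 = 1964
Midpoint: 1964 / 2 = 982 minutes
Convert: 982 / 60 = 16 hours, 22 minutes
Result: 16:22

16:22


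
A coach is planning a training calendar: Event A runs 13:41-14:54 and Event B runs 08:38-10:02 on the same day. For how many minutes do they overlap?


Interval A: [821, 894] minutes from midnight
Interval B: [518, 602] minutes from midnight
Overlap start = max(821, 518) = 821
Overlap end = min(894, 602) = 602
End <= start, so the intervals do not overlap: 0 minutes

0


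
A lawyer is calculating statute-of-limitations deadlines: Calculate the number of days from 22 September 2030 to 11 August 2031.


Start date: 2030-09-22
End date: 2031-08-11
Sep 2030: +9 days
Oct 2030: +31 days
Nov 2030: +30 days
... (9 more months)
Total: 323 days

323


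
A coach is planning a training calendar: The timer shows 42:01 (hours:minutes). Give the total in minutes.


Hours: 42
Minutes: 1
Convert hours to minutes: 42 x 60 = 2520
Add remaining minutes: 2520 + 1 = 2521

2521


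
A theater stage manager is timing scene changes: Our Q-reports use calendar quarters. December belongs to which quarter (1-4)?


Month: December (month 12)
Q1: January-March (months 1-3)
Q2: April-June (months 4-6)
Q3: July-September (months 7-9)
Q4: October-December (months 10-12)
Month 12 falls in Q4

4


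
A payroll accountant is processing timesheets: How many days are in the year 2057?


Year: 2057
Check leap year rules:
Divisible by 4? No
2057 is not a leap year
Days: 365

365


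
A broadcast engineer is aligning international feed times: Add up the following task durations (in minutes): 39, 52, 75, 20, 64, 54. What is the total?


Durations: 39, 52, 75, 20, 64, 54
Running sum: 39
+ 52 = 91
+ 75 = 166
+ 20 = 186
+ 64 = 250
+ 54 = 304
Total duration: 304 minutes
That is 5 hours and 4 minutes

304


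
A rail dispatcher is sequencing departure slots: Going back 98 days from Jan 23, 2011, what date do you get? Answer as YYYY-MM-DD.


Start: 2011-01-23
Subtracting 98 days
Days already passed in January: 23
After going back through January: 75 more days to subtract
December 2010: 31 days, 44 remaining
November 2010: 30 days, 14 remaining
October 2010 has 31 days, need 14
Result: 2010-10-17

2010-10-17


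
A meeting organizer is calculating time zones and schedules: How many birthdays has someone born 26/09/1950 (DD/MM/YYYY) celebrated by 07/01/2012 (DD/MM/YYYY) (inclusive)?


Birth: 1950-09-26
Reference: 2012-01-07
Year difference: 2012 - 1950 = 62
Has birthday (09-26) occurred by 01-07? No
Birthday not yet reached this year -> subtract 1
Age in full years: 61

61


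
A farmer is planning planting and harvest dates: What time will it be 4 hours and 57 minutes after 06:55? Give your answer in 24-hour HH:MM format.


Start time: 06:55
Adding: 4 hours 57 minutes
Minutes: 55 + 57 = 112
Minute overflow: 112 >= 60, so carry 1 hour, minutes = 52
Hours: 6 + 4 + 1 = 11
Result: 11:52

11:52


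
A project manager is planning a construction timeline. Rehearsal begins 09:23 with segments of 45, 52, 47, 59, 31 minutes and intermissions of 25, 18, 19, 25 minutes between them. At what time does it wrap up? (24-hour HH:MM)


Start: 09:23 = 563 min from midnight
  after task 1 (45 min): 10:08
  after break (25 min): 10:33
  after task 2 (52 min): 11:25
  after break (18 min): 11:43
  after task 3 (47 min): 12:30
  after break (19 min): 12:49
  after task 4 (59 min): 13:48
  after break (25 min): 14:13
  after task 5 (31 min): 14:44
Total elapsed: 321 minutes
End time: 14:44

14:44


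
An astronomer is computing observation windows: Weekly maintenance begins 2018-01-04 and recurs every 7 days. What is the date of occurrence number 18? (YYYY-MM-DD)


First occurrence: 2018-01-04 (occurrence 1)
Each occurrence is 7 days after the previous.
Occurrence 18 is 17 weeks after the first.
17 weeks = 119 days
2018-01-04 + 119 days = 2018-05-03

2018-05-03


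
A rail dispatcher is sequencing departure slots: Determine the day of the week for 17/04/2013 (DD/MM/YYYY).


Date: 2013-04-17
January 1, 2013 is a Tuesday
Day of year: 107
Offset from Jan 1: 106 days
106 mod 7 = 1
Result: Wednesday

Wednesday


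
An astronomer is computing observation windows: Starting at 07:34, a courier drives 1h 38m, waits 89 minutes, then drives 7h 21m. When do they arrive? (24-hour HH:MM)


Depart: 07:34
Leg 1: +98 min -> 09:12
Layover: +89 min -> 10:41
Leg 2: +441 min -> 18:02
Total travel: 628 minutes = 10h 28m
Arrival: 18:02

18:02


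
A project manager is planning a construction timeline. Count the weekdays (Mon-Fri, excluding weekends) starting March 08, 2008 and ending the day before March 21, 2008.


Start: 2008-03-08 (Saturday)
End (exclusive): 2008-03-21 (Friday)
Total calendar days: 13
Full weeks: 13 // 7 = 1 -> 5 weekdays
Remaining 6 days starting on Saturday:
  Sat(-), Sun(-), Mon(w), Tue(w), Wed(w), Thu(w) -> 4 weekdays
Total business days: 5 + 4 = 9

9


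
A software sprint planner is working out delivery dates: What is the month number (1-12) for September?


Calendar month order:
8. August
9. September <--
10. October
September is month number 9

9


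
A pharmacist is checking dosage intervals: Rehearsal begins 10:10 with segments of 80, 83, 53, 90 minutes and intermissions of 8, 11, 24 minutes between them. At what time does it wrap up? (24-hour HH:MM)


Start: 10:10 = 610 min from midnight
  after task 1 (80 min): 11:30
  after break (8 min): 11:38
  after task 2 (83 min): 13:01
  after break (11 min): 13:12
  after task 3 (53 min): 14:05
  after break (24 min): 14:29
  after task 4 (90 min): 15:59
Total elapsed: 349 minutes
End time: 15:59

15:59


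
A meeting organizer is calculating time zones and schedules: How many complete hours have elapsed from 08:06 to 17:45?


Start: 08:06
End: 17:45
Hour difference: 17 - 8 = 9 hours
Minute difference: 45 - 6 = 39 minutes
Total minutes: 579
Complete hours: 579 / 60 = 9 (remainder 39)

9


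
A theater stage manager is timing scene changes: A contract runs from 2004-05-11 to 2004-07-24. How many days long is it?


Start date: 2004-05-11
End date: 2004-07-24
May 2004: +21 days
Jun 2004: +30 days
Jul 2004: +23 days
Total: 74 days

74


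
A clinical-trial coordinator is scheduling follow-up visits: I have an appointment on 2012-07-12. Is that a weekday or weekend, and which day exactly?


Date: 2012-07-12
January 1, 2012 is a Sunday
Day of year: 194
Offset from Jan 1: 193 days
193 mod 7 = 4
Result: Thursday

Thursday


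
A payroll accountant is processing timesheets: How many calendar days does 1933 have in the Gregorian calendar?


Year: 1933
Check leap year rules:
Divisible by 4? No
1933 is not a leap year
Days: 365

365


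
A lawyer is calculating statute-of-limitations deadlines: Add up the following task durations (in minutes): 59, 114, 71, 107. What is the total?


Durations: 59, 114, 71, 107
Running sum: 59
+ 114 = 173
+ 71 = 244
+ 107 = 351
Total duration: 351 minutes
That is 5 hours and 51 minutes

351


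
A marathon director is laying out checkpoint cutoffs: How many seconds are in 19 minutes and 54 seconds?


Minutes: 19
Seconds: 54
Convert minutes to seconds: 19 x 60 = 1140
Add remaining seconds: 1140 + 54 = 1194

1194


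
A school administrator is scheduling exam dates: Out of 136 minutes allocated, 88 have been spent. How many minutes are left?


Total budget: 136 minutes
Time used: 88 minutes
Remaining: 136 - 88 = 48 minutes
Percent used: 64.7%
Percent remaining: 35.3%

48


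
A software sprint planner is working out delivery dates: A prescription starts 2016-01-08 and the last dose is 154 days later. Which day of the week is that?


Start: 2016-01-08 (Friday)
Step 1 - find target date: add 154 days
  2016-01-08 + 154 days = 2016-06-10
Step 2 - day of week:
  154 mod 7 = 0
  Friday + 0 days -> Friday
Result: Friday (2016-06-10)

Friday


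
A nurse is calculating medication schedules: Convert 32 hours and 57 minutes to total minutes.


Hours: 32
Extra minutes: 57
Minutes per hour: 60
Hours to minutes: 32 x 60 = 1920
Total: 1920 + 57 = 1977

1977


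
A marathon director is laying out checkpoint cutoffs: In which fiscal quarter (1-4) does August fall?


Month: August (month 8)
Q1: January-March (months 1-3)
Q2: April-June (months 4-6)
Q3: July-September (months 7-9)
Q4: October-December (months 10-12)
Month 8 falls in Q3

3
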